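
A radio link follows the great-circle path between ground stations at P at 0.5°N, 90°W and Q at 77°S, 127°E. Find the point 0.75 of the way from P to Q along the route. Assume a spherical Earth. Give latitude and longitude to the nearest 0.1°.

Convert each endpoint to a unit vector on the sphere (x = cos φ cos λ, y = cos φ sin λ, z = sin φ).
The central angle between the endpoints is δ = arccos(p₁·p₂) ≈ 1.760 rad (100.8°).
Interpolate at f = 0.75 with slerp weights a = sin((1−f)δ)/sin δ ≈ 0.434, b = sin(fδ)/sin δ ≈ 0.986.
p = a·p₁ + b·p₂ ≈ (-0.134, -0.256, -0.957); φ = arcsin(p_z) ≈ -73.19°, λ = atan2(p_y, p_x) ≈ -117.50°.

≈ 73.2°S, 117.5°W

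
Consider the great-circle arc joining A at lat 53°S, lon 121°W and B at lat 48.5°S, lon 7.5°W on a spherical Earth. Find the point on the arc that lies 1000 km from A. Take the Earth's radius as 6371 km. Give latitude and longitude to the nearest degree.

Convert each endpoint to a unit vector on the sphere (x = cos φ cos λ, y = cos φ sin λ, z = sin φ).
The central angle between the endpoints is δ = arccos(p₁·p₂) ≈ 1.116 rad (64.0°). The total great-circle distance is δ·R ≈ 1.116 × 6371 ≈ 7111 km, so the target fraction is f = 1000/7111 ≈ 0.141.
Interpolate at f ≈ 0.141 with slerp weights a = sin((1−f)δ)/sin δ ≈ 0.911, b = sin(fδ)/sin δ ≈ 0.174.
p = a·p₁ + b·p₂ ≈ (-0.168, -0.485, -0.858); φ = arcsin(p_z) ≈ -59.10°, λ = atan2(p_y, p_x) ≈ -109.12°.

≈ lat 59°S, lon 109°W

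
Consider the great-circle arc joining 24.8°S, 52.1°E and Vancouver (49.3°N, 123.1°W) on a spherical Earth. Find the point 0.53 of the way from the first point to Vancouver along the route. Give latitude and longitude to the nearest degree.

Write both endpoints as unit vectors p₁, p₂ with components (cos φ cos λ, cos φ sin λ, sin φ).
The central angle between the endpoints is δ = arccos(p₁·p₂) ≈ 2.709 rad (155.2°).
Interpolate at f = 0.53 with slerp weights a = sin((1−f)δ)/sin δ ≈ 2.281, b = sin(fδ)/sin δ ≈ 2.364.
p = a·p₁ + b·p₂ ≈ (0.430, 0.342, 0.835); φ = arcsin(p_z) ≈ 56.66°, λ = atan2(p_y, p_x) ≈ 38.53°.

≈ 57°N, 39°E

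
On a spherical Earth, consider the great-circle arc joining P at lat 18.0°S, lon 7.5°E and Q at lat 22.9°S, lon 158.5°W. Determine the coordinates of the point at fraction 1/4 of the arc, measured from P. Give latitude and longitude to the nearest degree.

Write both endpoints as unit vectors p₁, p₂ with components (cos φ cos λ, cos φ sin λ, sin φ).
The central angle between the endpoints is δ = arccos(p₁·p₂) ≈ 2.389 rad (136.9°).
Interpolate at f = 1/4 with slerp weights a = sin((1−f)δ)/sin δ ≈ 1.427, b = sin(fδ)/sin δ ≈ 0.823.
p = a·p₁ + b·p₂ ≈ (0.641, -0.101, -0.761); φ = arcsin(p_z) ≈ -49.56°, λ = atan2(p_y, p_x) ≈ -8.92°.

≈ lat 50°S, lon 9°W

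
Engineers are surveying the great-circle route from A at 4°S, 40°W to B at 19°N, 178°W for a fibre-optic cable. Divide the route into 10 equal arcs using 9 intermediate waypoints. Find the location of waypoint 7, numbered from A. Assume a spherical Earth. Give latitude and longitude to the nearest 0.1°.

≈ 23.8°N, 134.2°W

The haversine formula gives a central angle δ ≈ 2.380 rad (136.4°) between the endpoints.
Interpolate at f = 7/10 with slerp weights a = sin((1−f)δ)/sin δ ≈ 0.949, b = sin(fδ)/sin δ ≈ 1.442.
p = a·p₁ + b·p₂ ≈ (-0.638, -0.656, 0.403); φ = arcsin(p_z) ≈ 23.79°, λ = atan2(p_y, p_x) ≈ -134.20°.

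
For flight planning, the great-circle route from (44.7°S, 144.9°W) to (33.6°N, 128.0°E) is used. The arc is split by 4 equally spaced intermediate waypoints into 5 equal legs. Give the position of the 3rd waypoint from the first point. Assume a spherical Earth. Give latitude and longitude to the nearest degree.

Write both endpoints as unit vectors p₁, p₂ with components (cos φ cos λ, cos φ sin λ, sin φ).
The central angle between the endpoints is δ = arccos(p₁·p₂) ≈ 1.938 rad (111.1°).
Interpolate at f = 3/5 with slerp weights a = sin((1−f)δ)/sin δ ≈ 0.750, b = sin(fδ)/sin δ ≈ 0.984.
p = a·p₁ + b·p₂ ≈ (-0.941, 0.339, 0.017); φ = arcsin(p_z) ≈ 0.96°, λ = atan2(p_y, p_x) ≈ 160.18°.

≈ (1°N, 160°E)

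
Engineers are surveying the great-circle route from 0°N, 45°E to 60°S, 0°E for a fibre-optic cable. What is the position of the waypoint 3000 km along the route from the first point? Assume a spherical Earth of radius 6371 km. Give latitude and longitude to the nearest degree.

≈ 25°S, 34°E

Convert each endpoint to a unit vector on the sphere (x = cos φ cos λ, y = cos φ sin λ, z = sin φ).
The central angle between the endpoints is δ = arccos(p₁·p₂) ≈ 1.209 rad (69.3°). The total great-circle distance is δ·R ≈ 1.209 × 6371 ≈ 7705 km, so the target fraction is f = 3000/7705 ≈ 0.389.
Interpolate at f ≈ 0.389 with slerp weights a = sin((1−f)δ)/sin δ ≈ 0.720, b = sin(fδ)/sin δ ≈ 0.485.
p = a·p₁ + b·p₂ ≈ (0.751, 0.509, -0.420); φ = arcsin(p_z) ≈ -24.84°, λ = atan2(p_y, p_x) ≈ 34.11°.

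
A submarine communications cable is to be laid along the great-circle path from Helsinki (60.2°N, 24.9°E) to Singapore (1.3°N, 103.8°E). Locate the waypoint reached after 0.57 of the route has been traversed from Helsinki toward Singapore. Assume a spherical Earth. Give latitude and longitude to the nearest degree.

Convert each endpoint to a unit vector on the sphere (x = cos φ cos λ, y = cos φ sin λ, z = sin φ).
The central angle between the endpoints is δ = arccos(p₁·p₂) ≈ 1.455 rad (83.4°).
Interpolate at f = 0.57 with slerp weights a = sin((1−f)δ)/sin δ ≈ 0.590, b = sin(fδ)/sin δ ≈ 0.743.
p = a·p₁ + b·p₂ ≈ (0.089, 0.844, 0.529); φ = arcsin(p_z) ≈ 31.90°, λ = atan2(p_y, p_x) ≈ 84.00°.

≈ 32°N, 84°E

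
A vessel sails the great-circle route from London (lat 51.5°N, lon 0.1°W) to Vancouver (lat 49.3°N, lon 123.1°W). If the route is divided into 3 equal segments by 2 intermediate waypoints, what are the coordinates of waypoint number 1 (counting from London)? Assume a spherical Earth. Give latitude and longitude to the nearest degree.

≈ lat 66°N, lon 35°W

The haversine formula gives a central angle δ ≈ 1.189 rad (68.1°) between the endpoints.
Interpolate at f = 1/3 with slerp weights a = sin((1−f)δ)/sin δ ≈ 0.768, b = sin(fδ)/sin δ ≈ 0.416.
p = a·p₁ + b·p₂ ≈ (0.330, -0.228, 0.916); φ = arcsin(p_z) ≈ 66.37°, λ = atan2(p_y, p_x) ≈ -34.68°.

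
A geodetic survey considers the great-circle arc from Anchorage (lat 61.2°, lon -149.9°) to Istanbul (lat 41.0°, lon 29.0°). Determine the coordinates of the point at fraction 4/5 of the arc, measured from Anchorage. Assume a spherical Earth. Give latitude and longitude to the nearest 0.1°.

≈ lat 56.6°, lon 28.7°

Convert each endpoint to a unit vector on the sphere (x = cos φ cos λ, y = cos φ sin λ, z = sin φ).
The central angle between the endpoints is δ = arccos(p₁·p₂) ≈ 1.358 rad (77.8°).
Interpolate at f = 4/5 with slerp weights a = sin((1−f)δ)/sin δ ≈ 0.274, b = sin(fδ)/sin δ ≈ 0.905.
p = a·p₁ + b·p₂ ≈ (0.483, 0.265, 0.834); φ = arcsin(p_z) ≈ 56.56°, λ = atan2(p_y, p_x) ≈ 28.74°.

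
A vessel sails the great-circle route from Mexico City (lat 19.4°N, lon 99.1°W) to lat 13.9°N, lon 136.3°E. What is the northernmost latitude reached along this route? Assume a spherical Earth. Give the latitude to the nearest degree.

The great circle lies in the plane with unit normal n̂ = (p₁ × p₂)/|p₁ × p₂|.
Here n̂_z ≈ -0.839; the vertex latitude is φ_max = arccos|n̂_z| ≈ 32.9°.

≈ 33°N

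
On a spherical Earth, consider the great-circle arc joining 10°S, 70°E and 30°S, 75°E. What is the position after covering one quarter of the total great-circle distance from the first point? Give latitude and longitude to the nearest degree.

Convert each endpoint to a unit vector on the sphere (x = cos φ cos λ, y = cos φ sin λ, z = sin φ).
The central angle between the endpoints is δ = arccos(p₁·p₂) ≈ 0.358 rad (20.5°).
Interpolate at f = 1/4 with slerp weights a = sin((1−f)δ)/sin δ ≈ 0.757, b = sin(fδ)/sin δ ≈ 0.255.
p = a·p₁ + b·p₂ ≈ (0.312, 0.914, -0.259); φ = arcsin(p_z) ≈ -15.01°, λ = atan2(p_y, p_x) ≈ 71.14°.

≈ 15°S, 71°E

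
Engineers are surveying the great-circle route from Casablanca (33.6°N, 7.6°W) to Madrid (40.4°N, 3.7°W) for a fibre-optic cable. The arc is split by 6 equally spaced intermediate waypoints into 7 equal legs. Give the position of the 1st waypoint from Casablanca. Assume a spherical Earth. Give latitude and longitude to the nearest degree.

Write both endpoints as unit vectors p₁, p₂ with components (cos φ cos λ, cos φ sin λ, sin φ).
The central angle between the endpoints is δ = arccos(p₁·p₂) ≈ 0.131 rad (7.5°).
Interpolate at f = 1/7 with slerp weights a = sin((1−f)δ)/sin δ ≈ 0.858, b = sin(fδ)/sin δ ≈ 0.143.
p = a·p₁ + b·p₂ ≈ (0.817, -0.102, 0.568); φ = arcsin(p_z) ≈ 34.58°, λ = atan2(p_y, p_x) ≈ -7.08°.

≈ 35°N, 7°W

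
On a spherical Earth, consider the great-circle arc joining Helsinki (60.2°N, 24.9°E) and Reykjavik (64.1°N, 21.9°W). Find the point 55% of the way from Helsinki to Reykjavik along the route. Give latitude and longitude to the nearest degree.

Write both endpoints as unit vectors p₁, p₂ with components (cos φ cos λ, cos φ sin λ, sin φ).
The central angle between the endpoints is δ = arccos(p₁·p₂) ≈ 0.379 rad (21.7°).
Interpolate at f = 0.55 with slerp weights a = sin((1−f)δ)/sin δ ≈ 0.459, b = sin(fδ)/sin δ ≈ 0.559.
p = a·p₁ + b·p₂ ≈ (0.433, 0.005, 0.901); φ = arcsin(p_z) ≈ 64.31°, λ = atan2(p_y, p_x) ≈ 0.64°.

≈ (64°N, 1°E)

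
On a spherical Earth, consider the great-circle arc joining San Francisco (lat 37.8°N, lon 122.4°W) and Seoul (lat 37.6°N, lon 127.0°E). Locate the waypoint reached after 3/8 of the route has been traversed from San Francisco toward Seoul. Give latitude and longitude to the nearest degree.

Convert each endpoint to a unit vector on the sphere (x = cos φ cos λ, y = cos φ sin λ, z = sin φ).
The central angle between the endpoints is δ = arccos(p₁·p₂) ≈ 1.416 rad (81.2°).
Interpolate at f = 3/8 with slerp weights a = sin((1−f)δ)/sin δ ≈ 0.783, b = sin(fδ)/sin δ ≈ 0.513.
p = a·p₁ + b·p₂ ≈ (-0.576, -0.198, 0.793); φ = arcsin(p_z) ≈ 52.46°, λ = atan2(p_y, p_x) ≈ -161.01°.

≈ lat 52°N, lon 161°W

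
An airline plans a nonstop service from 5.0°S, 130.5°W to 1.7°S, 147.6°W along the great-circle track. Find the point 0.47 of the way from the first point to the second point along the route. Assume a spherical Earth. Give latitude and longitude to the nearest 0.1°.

≈ 3.5°S, 138.6°W

Convert each endpoint to a unit vector on the sphere (x = cos φ cos λ, y = cos φ sin λ, z = sin φ).
The central angle between the endpoints is δ = arccos(p₁·p₂) ≈ 0.303 rad (17.4°).
Interpolate at f = 0.47 with slerp weights a = sin((1−f)δ)/sin δ ≈ 0.536, b = sin(fδ)/sin δ ≈ 0.476.
p = a·p₁ + b·p₂ ≈ (-0.748, -0.661, -0.061); φ = arcsin(p_z) ≈ -3.49°, λ = atan2(p_y, p_x) ≈ -138.55°.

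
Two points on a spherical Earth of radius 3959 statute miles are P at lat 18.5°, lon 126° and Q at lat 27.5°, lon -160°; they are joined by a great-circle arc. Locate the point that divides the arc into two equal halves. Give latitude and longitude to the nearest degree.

Write both endpoints as unit vectors p₁, p₂ with components (cos φ cos λ, cos φ sin λ, sin φ).
The central angle between the endpoints is δ = arccos(p₁·p₂) ≈ 1.183 rad (67.8°).
Interpolate at f = 1/2 with slerp weights a = sin((1−f)δ)/sin δ ≈ 0.602, b = sin(fδ)/sin δ ≈ 0.602.
p = a·p₁ + b·p₂ ≈ (-0.838, 0.279, 0.469); φ = arcsin(p_z) ≈ 27.98°, λ = atan2(p_y, p_x) ≈ 161.56°.

≈ lat 28°, lon 162°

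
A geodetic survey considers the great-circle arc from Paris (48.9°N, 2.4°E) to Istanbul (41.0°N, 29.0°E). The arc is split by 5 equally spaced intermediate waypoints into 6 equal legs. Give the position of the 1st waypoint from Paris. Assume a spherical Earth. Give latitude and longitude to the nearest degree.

Write both endpoints as unit vectors p₁, p₂ with components (cos φ cos λ, cos φ sin λ, sin φ).
The central angle between the endpoints is δ = arccos(p₁·p₂) ≈ 0.354 rad (20.3°).
Interpolate at f = 1/6 with slerp weights a = sin((1−f)δ)/sin δ ≈ 0.839, b = sin(fδ)/sin δ ≈ 0.170.
p = a·p₁ + b·p₂ ≈ (0.663, 0.085, 0.744); φ = arcsin(p_z) ≈ 48.04°, λ = atan2(p_y, p_x) ≈ 7.33°.

≈ 48°N, 7°E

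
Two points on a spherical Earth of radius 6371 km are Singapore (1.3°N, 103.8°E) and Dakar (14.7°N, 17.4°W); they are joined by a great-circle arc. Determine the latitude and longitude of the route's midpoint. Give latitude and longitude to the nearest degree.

≈ 16°N, 45°E

Convert each endpoint to a unit vector on the sphere (x = cos φ cos λ, y = cos φ sin λ, z = sin φ).
The central angle between the endpoints is δ = arccos(p₁·p₂) ≈ 2.089 rad (119.7°).
Interpolate at f = 1/2 with slerp weights a = sin((1−f)δ)/sin δ ≈ 0.995, b = sin(fδ)/sin δ ≈ 0.995.
p = a·p₁ + b·p₂ ≈ (0.681, 0.678, 0.275); φ = arcsin(p_z) ≈ 15.97°, λ = atan2(p_y, p_x) ≈ 44.88°.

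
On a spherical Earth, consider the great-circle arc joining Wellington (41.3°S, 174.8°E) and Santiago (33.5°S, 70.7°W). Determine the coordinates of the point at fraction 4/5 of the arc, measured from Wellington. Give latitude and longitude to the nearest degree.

The haversine formula gives a central angle δ ≈ 1.466 rad (84.0°) between the endpoints.
Interpolate at f = 4/5 with slerp weights a = sin((1−f)δ)/sin δ ≈ 0.291, b = sin(fδ)/sin δ ≈ 0.927.
p = a·p₁ + b·p₂ ≈ (0.038, -0.710, -0.703); φ = arcsin(p_z) ≈ -44.70°, λ = atan2(p_y, p_x) ≈ -86.93°.

≈ 45°S, 87°W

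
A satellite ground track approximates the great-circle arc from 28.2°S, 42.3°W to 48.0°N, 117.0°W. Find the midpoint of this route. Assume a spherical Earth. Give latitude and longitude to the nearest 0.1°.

Convert each endpoint to a unit vector on the sphere (x = cos φ cos λ, y = cos φ sin λ, z = sin φ).
The central angle between the endpoints is δ = arccos(p₁·p₂) ≈ 1.768 rad (101.3°).
Interpolate at f = 1/2 with slerp weights a = sin((1−f)δ)/sin δ ≈ 0.788, b = sin(fδ)/sin δ ≈ 0.788.
p = a·p₁ + b·p₂ ≈ (0.274, -0.938, 0.213); φ = arcsin(p_z) ≈ 12.32°, λ = atan2(p_y, p_x) ≈ -73.69°.

≈ 12.3°N, 73.7°W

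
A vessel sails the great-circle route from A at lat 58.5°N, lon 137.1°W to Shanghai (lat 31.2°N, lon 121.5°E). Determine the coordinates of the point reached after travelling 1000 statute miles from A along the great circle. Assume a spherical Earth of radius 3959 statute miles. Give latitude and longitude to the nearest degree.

From cos δ = sin φ₁ sin φ₂ + cos φ₁ cos φ₂ cos Δλ, the central angle is δ ≈ 1.210 rad (69.3°). The total great-circle distance is δ·R ≈ 1.210 × 3959 ≈ 4789 mi, so the target fraction is f = 1000/4789 ≈ 0.209.
Interpolate at f ≈ 0.209 with slerp weights a = sin((1−f)δ)/sin δ ≈ 0.874, b = sin(fδ)/sin δ ≈ 0.267.
p = a·p₁ + b·p₂ ≈ (-0.454, -0.116, 0.883); φ = arcsin(p_z) ≈ 62.07°, λ = atan2(p_y, p_x) ≈ -165.67°.

≈ lat 62°N, lon 166°W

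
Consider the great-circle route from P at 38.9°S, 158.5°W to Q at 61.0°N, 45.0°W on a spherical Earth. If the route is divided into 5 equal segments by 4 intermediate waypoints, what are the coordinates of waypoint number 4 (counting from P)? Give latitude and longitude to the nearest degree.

≈ 50°N, 90°W

Write both endpoints as unit vectors p₁, p₂ with components (cos φ cos λ, cos φ sin λ, sin φ).
The central angle between the endpoints is δ = arccos(p₁·p₂) ≈ 2.346 rad (134.4°).
Interpolate at f = 4/5 with slerp weights a = sin((1−f)δ)/sin δ ≈ 0.633, b = sin(fδ)/sin δ ≈ 1.335.
p = a·p₁ + b·p₂ ≈ (-0.001, -0.638, 0.770); φ = arcsin(p_z) ≈ 50.35°, λ = atan2(p_y, p_x) ≈ -90.06°.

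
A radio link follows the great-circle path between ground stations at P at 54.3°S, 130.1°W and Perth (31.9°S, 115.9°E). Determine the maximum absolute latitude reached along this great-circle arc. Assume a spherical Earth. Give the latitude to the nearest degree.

The great circle lies in the plane with unit normal n̂ = (p₁ × p₂)/|p₁ × p₂|.
Here n̂_z ≈ -0.465; the vertex latitude is φ_max = arccos|n̂_z| ≈ 62.3°.

≈ 62°S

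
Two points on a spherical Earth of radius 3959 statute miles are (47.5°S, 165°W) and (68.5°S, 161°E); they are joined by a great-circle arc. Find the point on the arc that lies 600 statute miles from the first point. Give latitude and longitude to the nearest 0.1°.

≈ (55.1°S, 171.8°W)

Write both endpoints as unit vectors p₁, p₂ with components (cos φ cos λ, cos φ sin λ, sin φ).
The central angle between the endpoints is δ = arccos(p₁·p₂) ≈ 0.471 rad (27.0°). The total great-circle distance is δ·R ≈ 0.471 × 3959 ≈ 1864 mi, so the target fraction is f = 600/1864 ≈ 0.322.
Interpolate at f ≈ 0.322 with slerp weights a = sin((1−f)δ)/sin δ ≈ 0.692, b = sin(fδ)/sin δ ≈ 0.333.
p = a·p₁ + b·p₂ ≈ (-0.567, -0.081, -0.820); φ = arcsin(p_z) ≈ -55.07°, λ = atan2(p_y, p_x) ≈ -171.84°.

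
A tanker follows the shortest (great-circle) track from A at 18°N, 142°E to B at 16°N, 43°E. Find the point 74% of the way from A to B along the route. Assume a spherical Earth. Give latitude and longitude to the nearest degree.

≈ 23°N, 68°E

From cos δ = sin φ₁ sin φ₂ + cos φ₁ cos φ₂ cos Δλ, the central angle is δ ≈ 1.629 rad (93.3°).
Interpolate at f = 0.74 with slerp weights a = sin((1−f)δ)/sin δ ≈ 0.412, b = sin(fδ)/sin δ ≈ 0.935.
p = a·p₁ + b·p₂ ≈ (0.349, 0.854, 0.385); φ = arcsin(p_z) ≈ 22.65°, λ = atan2(p_y, p_x) ≈ 67.77°.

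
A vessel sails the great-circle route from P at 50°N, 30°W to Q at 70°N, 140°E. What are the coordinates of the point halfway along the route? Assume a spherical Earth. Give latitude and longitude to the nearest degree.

≈ 80°N, 19°W

Convert each endpoint to a unit vector on the sphere (x = cos φ cos λ, y = cos φ sin λ, z = sin φ).
The central angle between the endpoints is δ = arccos(p₁·p₂) ≈ 1.043 rad (59.8°).
Interpolate at f = 1/2 with slerp weights a = sin((1−f)δ)/sin δ ≈ 0.577, b = sin(fδ)/sin δ ≈ 0.577.
p = a·p₁ + b·p₂ ≈ (0.170, -0.059, 0.984); φ = arcsin(p_z) ≈ 79.65°, λ = atan2(p_y, p_x) ≈ -19.01°.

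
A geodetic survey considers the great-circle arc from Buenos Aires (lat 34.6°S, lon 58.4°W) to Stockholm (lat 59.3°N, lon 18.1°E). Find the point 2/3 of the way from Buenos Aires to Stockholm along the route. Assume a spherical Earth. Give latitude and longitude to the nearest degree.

Write both endpoints as unit vectors p₁, p₂ with components (cos φ cos λ, cos φ sin λ, sin φ).
The central angle between the endpoints is δ = arccos(p₁·p₂) ≈ 1.972 rad (113.0°).
Interpolate at f = 2/3 with slerp weights a = sin((1−f)δ)/sin δ ≈ 0.663, b = sin(fδ)/sin δ ≈ 1.051.
p = a·p₁ + b·p₂ ≈ (0.796, -0.299, 0.527); φ = arcsin(p_z) ≈ 31.77°, λ = atan2(p_y, p_x) ≈ -20.56°.

≈ lat 32°N, lon 21°W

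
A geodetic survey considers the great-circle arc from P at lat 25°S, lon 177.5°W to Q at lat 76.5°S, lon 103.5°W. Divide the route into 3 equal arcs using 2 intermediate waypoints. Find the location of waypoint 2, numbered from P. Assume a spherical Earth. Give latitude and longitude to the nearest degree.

≈ lat 64°S, lon 155°W

Convert each endpoint to a unit vector on the sphere (x = cos φ cos λ, y = cos φ sin λ, z = sin φ).
The central angle between the endpoints is δ = arccos(p₁·p₂) ≈ 1.082 rad (62.0°).
Interpolate at f = 2/3 with slerp weights a = sin((1−f)δ)/sin δ ≈ 0.400, b = sin(fδ)/sin δ ≈ 0.748.
p = a·p₁ + b·p₂ ≈ (-0.403, -0.186, -0.896); φ = arcsin(p_z) ≈ -63.68°, λ = atan2(p_y, p_x) ≈ -155.26°.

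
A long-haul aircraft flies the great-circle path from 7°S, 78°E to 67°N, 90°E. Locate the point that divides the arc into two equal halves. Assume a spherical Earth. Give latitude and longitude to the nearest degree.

≈ 30°N, 81°E

Convert each endpoint to a unit vector on the sphere (x = cos φ cos λ, y = cos φ sin λ, z = sin φ).
The central angle between the endpoints is δ = arccos(p₁·p₂) ≈ 1.300 rad (74.5°).
Interpolate at f = 1/2 with slerp weights a = sin((1−f)δ)/sin δ ≈ 0.628, b = sin(fδ)/sin δ ≈ 0.628.
p = a·p₁ + b·p₂ ≈ (0.130, 0.855, 0.502); φ = arcsin(p_z) ≈ 30.11°, λ = atan2(p_y, p_x) ≈ 81.38°.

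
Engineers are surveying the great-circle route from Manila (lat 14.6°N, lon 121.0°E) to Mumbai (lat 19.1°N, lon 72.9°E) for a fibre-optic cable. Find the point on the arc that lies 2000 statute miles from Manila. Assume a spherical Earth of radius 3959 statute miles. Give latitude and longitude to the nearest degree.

≈ lat 19°N, lon 91°E

The haversine formula gives a central angle δ ≈ 0.805 rad (46.1°) between the endpoints. The total great-circle distance is δ·R ≈ 0.805 × 3959 ≈ 3187 mi, so the target fraction is f = 2000/3187 ≈ 0.628.
Interpolate at f ≈ 0.628 with slerp weights a = sin((1−f)δ)/sin δ ≈ 0.410, b = sin(fδ)/sin δ ≈ 0.671.
p = a·p₁ + b·p₂ ≈ (-0.018, 0.946, 0.323); φ = arcsin(p_z) ≈ 18.84°, λ = atan2(p_y, p_x) ≈ 91.07°.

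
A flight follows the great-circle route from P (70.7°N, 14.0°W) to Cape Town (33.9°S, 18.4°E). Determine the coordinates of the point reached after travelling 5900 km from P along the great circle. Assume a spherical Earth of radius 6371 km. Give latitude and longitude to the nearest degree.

The haversine formula gives a central angle δ ≈ 1.870 rad (107.1°) between the endpoints. The total great-circle distance is δ·R ≈ 1.870 × 6371 ≈ 11914 km, so the target fraction is f = 5900/11914 ≈ 0.495.
Interpolate at f ≈ 0.495 with slerp weights a = sin((1−f)δ)/sin δ ≈ 0.848, b = sin(fδ)/sin δ ≈ 0.836.
p = a·p₁ + b·p₂ ≈ (0.931, 0.151, 0.333); φ = arcsin(p_z) ≈ 19.47°, λ = atan2(p_y, p_x) ≈ 9.24°.

≈ (19°N, 9°E)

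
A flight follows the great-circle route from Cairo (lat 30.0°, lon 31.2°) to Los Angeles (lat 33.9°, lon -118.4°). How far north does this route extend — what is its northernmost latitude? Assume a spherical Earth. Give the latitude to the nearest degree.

≈ 67°

The great circle lies in the plane with unit normal n̂ = (p₁ × p₂)/|p₁ × p₂|.
Here n̂_z ≈ -0.387; the vertex latitude is φ_max = arccos|n̂_z| ≈ 67.2°.
Check via Clairaut: cos φ_max = |cos φ₁| · sin C = cos(30.0°)·sin(26.5°) ≈ 0.387, again giving ≈ 67.2°.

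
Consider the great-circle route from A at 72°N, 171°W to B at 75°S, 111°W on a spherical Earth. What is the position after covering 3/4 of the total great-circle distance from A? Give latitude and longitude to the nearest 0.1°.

Convert each endpoint to a unit vector on the sphere (x = cos φ cos λ, y = cos φ sin λ, z = sin φ).
The central angle between the endpoints is δ = arccos(p₁·p₂) ≈ 2.644 rad (151.5°).
Interpolate at f = 3/4 with slerp weights a = sin((1−f)δ)/sin δ ≈ 1.286, b = sin(fδ)/sin δ ≈ 1.919.
p = a·p₁ + b·p₂ ≈ (-0.570, -0.526, -0.631); φ = arcsin(p_z) ≈ -39.12°, λ = atan2(p_y, p_x) ≈ -137.33°.

≈ 39.1°S, 137.3°W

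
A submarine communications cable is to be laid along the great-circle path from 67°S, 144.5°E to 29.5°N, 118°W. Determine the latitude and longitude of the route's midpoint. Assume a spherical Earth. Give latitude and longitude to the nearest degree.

Write both endpoints as unit vectors p₁, p₂ with components (cos φ cos λ, cos φ sin λ, sin φ).
The central angle between the endpoints is δ = arccos(p₁·p₂) ≈ 2.092 rad (119.8°).
Interpolate at f = 1/2 with slerp weights a = sin((1−f)δ)/sin δ ≈ 0.998, b = sin(fδ)/sin δ ≈ 0.998.
p = a·p₁ + b·p₂ ≈ (-0.725, -0.540, -0.427); φ = arcsin(p_z) ≈ -25.28°, λ = atan2(p_y, p_x) ≈ -143.30°.

≈ 25°S, 143°W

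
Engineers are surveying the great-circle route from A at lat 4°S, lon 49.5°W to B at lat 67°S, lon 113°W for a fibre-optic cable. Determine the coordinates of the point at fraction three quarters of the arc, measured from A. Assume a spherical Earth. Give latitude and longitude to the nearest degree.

From cos δ = sin φ₁ sin φ₂ + cos φ₁ cos φ₂ cos Δλ, the central angle is δ ≈ 1.330 rad (76.2°).
Interpolate at f = 3/4 with slerp weights a = sin((1−f)δ)/sin δ ≈ 0.336, b = sin(fδ)/sin δ ≈ 0.865.
p = a·p₁ + b·p₂ ≈ (0.086, -0.566, -0.820); φ = arcsin(p_z) ≈ -55.07°, λ = atan2(p_y, p_x) ≈ -81.39°.

≈ lat 55°S, lon 81°W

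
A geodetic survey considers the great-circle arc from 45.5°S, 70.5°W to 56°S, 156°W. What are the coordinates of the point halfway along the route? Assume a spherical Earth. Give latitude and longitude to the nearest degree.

Convert each endpoint to a unit vector on the sphere (x = cos φ cos λ, y = cos φ sin λ, z = sin φ).
The central angle between the endpoints is δ = arccos(p₁·p₂) ≈ 0.899 rad (51.5°).
Interpolate at f = 1/2 with slerp weights a = sin((1−f)δ)/sin δ ≈ 0.555, b = sin(fδ)/sin δ ≈ 0.555.
p = a·p₁ + b·p₂ ≈ (-0.154, -0.493, -0.856); φ = arcsin(p_z) ≈ -58.90°, λ = atan2(p_y, p_x) ≈ -107.31°.

≈ 59°S, 107°W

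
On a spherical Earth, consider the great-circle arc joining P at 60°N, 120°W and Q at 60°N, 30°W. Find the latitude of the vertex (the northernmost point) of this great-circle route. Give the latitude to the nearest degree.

≈ 68°N

The great circle lies in the plane with unit normal n̂ = (p₁ × p₂)/|p₁ × p₂|.
Here n̂_z ≈ +0.378; the vertex latitude is φ_max = arccos|n̂_z| ≈ 67.8°.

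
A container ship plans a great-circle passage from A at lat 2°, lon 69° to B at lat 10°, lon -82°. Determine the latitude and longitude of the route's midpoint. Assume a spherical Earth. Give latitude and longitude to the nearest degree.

From cos δ = sin φ₁ sin φ₂ + cos φ₁ cos φ₂ cos Δλ, the central angle is δ ≈ 2.596 rad (148.7°).
Interpolate at f = 1/2 with slerp weights a = sin((1−f)δ)/sin δ ≈ 1.855, b = sin(fδ)/sin δ ≈ 1.855.
p = a·p₁ + b·p₂ ≈ (0.919, -0.078, 0.387); φ = arcsin(p_z) ≈ 22.76°, λ = atan2(p_y, p_x) ≈ -4.87°.

≈ lat 23°, lon -5°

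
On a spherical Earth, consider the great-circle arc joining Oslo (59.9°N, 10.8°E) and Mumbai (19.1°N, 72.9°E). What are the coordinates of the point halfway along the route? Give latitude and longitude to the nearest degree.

Write both endpoints as unit vectors p₁, p₂ with components (cos φ cos λ, cos φ sin λ, sin φ).
The central angle between the endpoints is δ = arccos(p₁·p₂) ≈ 1.042 rad (59.7°).
Interpolate at f = 1/2 with slerp weights a = sin((1−f)δ)/sin δ ≈ 0.576, b = sin(fδ)/sin δ ≈ 0.576.
p = a·p₁ + b·p₂ ≈ (0.444, 0.575, 0.687); φ = arcsin(p_z) ≈ 43.42°, λ = atan2(p_y, p_x) ≈ 52.31°.

≈ 43°N, 52°E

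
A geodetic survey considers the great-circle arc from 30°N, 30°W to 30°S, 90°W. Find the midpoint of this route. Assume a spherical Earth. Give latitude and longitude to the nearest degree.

≈ 0°N, 60°W

Convert each endpoint to a unit vector on the sphere (x = cos φ cos λ, y = cos φ sin λ, z = sin φ).
The central angle between the endpoints is δ = arccos(p₁·p₂) ≈ 1.445 rad (82.8°).
Interpolate at f = 1/2 with slerp weights a = sin((1−f)δ)/sin δ ≈ 0.667, b = sin(fδ)/sin δ ≈ 0.667.
p = a·p₁ + b·p₂ ≈ (0.500, -0.866, 0.000); φ = arcsin(p_z) ≈ 0.00°, λ = atan2(p_y, p_x) ≈ -60.00°.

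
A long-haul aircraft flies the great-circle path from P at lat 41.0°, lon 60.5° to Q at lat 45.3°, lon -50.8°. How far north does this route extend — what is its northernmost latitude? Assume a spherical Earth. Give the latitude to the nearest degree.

The great circle lies in the plane with unit normal n̂ = (p₁ × p₂)/|p₁ × p₂|.
Here n̂_z ≈ -0.514; the vertex latitude is φ_max = arccos|n̂_z| ≈ 59.1°.

≈ 59°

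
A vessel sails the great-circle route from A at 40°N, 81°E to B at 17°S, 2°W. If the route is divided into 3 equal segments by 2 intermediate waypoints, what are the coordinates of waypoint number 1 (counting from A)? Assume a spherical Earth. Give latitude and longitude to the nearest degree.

≈ 25°N, 47°E

The haversine formula gives a central angle δ ≈ 1.670 rad (95.7°) between the endpoints.
Interpolate at f = 1/3 with slerp weights a = sin((1−f)δ)/sin δ ≈ 0.901, b = sin(fδ)/sin δ ≈ 0.531.
p = a·p₁ + b·p₂ ≈ (0.615, 0.664, 0.424); φ = arcsin(p_z) ≈ 25.10°, λ = atan2(p_y, p_x) ≈ 47.19°.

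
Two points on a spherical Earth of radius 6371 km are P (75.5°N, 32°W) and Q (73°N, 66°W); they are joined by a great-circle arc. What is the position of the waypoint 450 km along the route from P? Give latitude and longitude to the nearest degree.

≈ (75°N, 48°W)

Write both endpoints as unit vectors p₁, p₂ with components (cos φ cos λ, cos φ sin λ, sin φ).
The central angle between the endpoints is δ = arccos(p₁·p₂) ≈ 0.164 rad (9.4°). The total great-circle distance is δ·R ≈ 0.164 × 6371 ≈ 1047 km, so the target fraction is f = 450/1047 ≈ 0.430.
Interpolate at f ≈ 0.430 with slerp weights a = sin((1−f)δ)/sin δ ≈ 0.572, b = sin(fδ)/sin δ ≈ 0.431.
p = a·p₁ + b·p₂ ≈ (0.173, -0.191, 0.966); φ = arcsin(p_z) ≈ 75.07°, λ = atan2(p_y, p_x) ≈ -47.89°.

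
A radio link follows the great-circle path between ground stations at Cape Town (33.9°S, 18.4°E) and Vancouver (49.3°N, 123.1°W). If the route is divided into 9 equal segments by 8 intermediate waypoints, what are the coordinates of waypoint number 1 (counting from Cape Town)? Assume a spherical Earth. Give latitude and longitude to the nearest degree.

≈ 23°S, 5°E

The haversine formula gives a central angle δ ≈ 2.580 rad (147.8°) between the endpoints.
Interpolate at f = 1/9 with slerp weights a = sin((1−f)δ)/sin δ ≈ 1.409, b = sin(fδ)/sin δ ≈ 0.531.
p = a·p₁ + b·p₂ ≈ (0.920, 0.079, -0.383); φ = arcsin(p_z) ≈ -22.53°, λ = atan2(p_y, p_x) ≈ 4.90°.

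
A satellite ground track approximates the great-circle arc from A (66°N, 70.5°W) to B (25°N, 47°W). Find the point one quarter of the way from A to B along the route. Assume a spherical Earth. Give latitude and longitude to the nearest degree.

≈ (56°N, 60°W)

The haversine formula gives a central angle δ ≈ 0.761 rad (43.6°) between the endpoints.
Interpolate at f = 1/4 with slerp weights a = sin((1−f)δ)/sin δ ≈ 0.783, b = sin(fδ)/sin δ ≈ 0.274.
p = a·p₁ + b·p₂ ≈ (0.276, -0.482, 0.832); φ = arcsin(p_z) ≈ 56.26°, λ = atan2(p_y, p_x) ≈ -60.22°.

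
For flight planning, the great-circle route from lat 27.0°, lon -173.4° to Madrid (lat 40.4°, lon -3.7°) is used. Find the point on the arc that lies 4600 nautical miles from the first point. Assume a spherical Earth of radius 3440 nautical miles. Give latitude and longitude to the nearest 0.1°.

≈ lat 74.3°, lon -25.2°

Convert each endpoint to a unit vector on the sphere (x = cos φ cos λ, y = cos φ sin λ, z = sin φ).
The central angle between the endpoints is δ = arccos(p₁·p₂) ≈ 1.953 rad (111.9°). The total great-circle distance is δ·R ≈ 1.953 × 3440 ≈ 6720 nmi, so the target fraction is f = 4600/6720 ≈ 0.685.
Interpolate at f ≈ 0.685 with slerp weights a = sin((1−f)δ)/sin δ ≈ 0.623, b = sin(fδ)/sin δ ≈ 1.049.
p = a·p₁ + b·p₂ ≈ (0.246, -0.115, 0.963); φ = arcsin(p_z) ≈ 74.26°, λ = atan2(p_y, p_x) ≈ -25.16°.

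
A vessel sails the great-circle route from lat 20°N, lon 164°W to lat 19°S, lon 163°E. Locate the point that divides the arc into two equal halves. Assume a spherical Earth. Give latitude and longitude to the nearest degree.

≈ lat 1°N, lon 179°E

From cos δ = sin φ₁ sin φ₂ + cos φ₁ cos φ₂ cos Δλ, the central angle is δ ≈ 0.884 rad (50.7°).
Interpolate at f = 1/2 with slerp weights a = sin((1−f)δ)/sin δ ≈ 0.553, b = sin(fδ)/sin δ ≈ 0.553.
p = a·p₁ + b·p₂ ≈ (-1.000, 0.010, 0.009); φ = arcsin(p_z) ≈ 0.52°, λ = atan2(p_y, p_x) ≈ 179.45°.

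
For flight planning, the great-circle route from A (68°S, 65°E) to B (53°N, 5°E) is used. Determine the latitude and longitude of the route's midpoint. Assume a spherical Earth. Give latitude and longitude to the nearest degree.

Convert each endpoint to a unit vector on the sphere (x = cos φ cos λ, y = cos φ sin λ, z = sin φ).
The central angle between the endpoints is δ = arccos(p₁·p₂) ≈ 2.249 rad (128.9°).
Interpolate at f = 1/2 with slerp weights a = sin((1−f)δ)/sin δ ≈ 1.159, b = sin(fδ)/sin δ ≈ 1.159.
p = a·p₁ + b·p₂ ≈ (0.878, 0.454, -0.149); φ = arcsin(p_z) ≈ -8.57°, λ = atan2(p_y, p_x) ≈ 27.35°.

≈ (9°S, 27°E)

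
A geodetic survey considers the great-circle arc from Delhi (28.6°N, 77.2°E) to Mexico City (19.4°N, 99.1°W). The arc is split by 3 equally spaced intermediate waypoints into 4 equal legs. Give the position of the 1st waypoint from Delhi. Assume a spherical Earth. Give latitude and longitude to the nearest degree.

≈ (61°N, 72°E)

Write both endpoints as unit vectors p₁, p₂ with components (cos φ cos λ, cos φ sin λ, sin φ).
The central angle between the endpoints is δ = arccos(p₁·p₂) ≈ 2.302 rad (131.9°).
Interpolate at f = 1/4 with slerp weights a = sin((1−f)δ)/sin δ ≈ 1.327, b = sin(fδ)/sin δ ≈ 0.731.
p = a·p₁ + b·p₂ ≈ (0.149, 0.455, 0.878); φ = arcsin(p_z) ≈ 61.37°, λ = atan2(p_y, p_x) ≈ 71.87°.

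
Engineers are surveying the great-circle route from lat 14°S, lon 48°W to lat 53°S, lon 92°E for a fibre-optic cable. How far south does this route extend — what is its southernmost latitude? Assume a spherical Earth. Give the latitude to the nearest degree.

≈ 67°S

The great circle lies in the plane with unit normal n̂ = (p₁ × p₂)/|p₁ × p₂|.
Here n̂_z ≈ +0.388; the vertex latitude is φ_max = arccos|n̂_z| ≈ 67.2°.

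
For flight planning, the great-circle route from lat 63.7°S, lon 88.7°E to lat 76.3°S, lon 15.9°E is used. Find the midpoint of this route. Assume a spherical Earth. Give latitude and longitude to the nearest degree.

≈ lat 73°S, lon 65°E

Convert each endpoint to a unit vector on the sphere (x = cos φ cos λ, y = cos φ sin λ, z = sin φ).
The central angle between the endpoints is δ = arccos(p₁·p₂) ≈ 0.446 rad (25.6°).
Interpolate at f = 1/2 with slerp weights a = sin((1−f)δ)/sin δ ≈ 0.513, b = sin(fδ)/sin δ ≈ 0.513.
p = a·p₁ + b·p₂ ≈ (0.122, 0.260, -0.958); φ = arcsin(p_z) ≈ -73.29°, λ = atan2(p_y, p_x) ≈ 64.91°.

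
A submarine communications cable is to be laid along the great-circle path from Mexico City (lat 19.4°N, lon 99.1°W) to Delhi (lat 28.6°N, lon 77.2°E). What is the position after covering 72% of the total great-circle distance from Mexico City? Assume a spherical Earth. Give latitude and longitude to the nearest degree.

Convert each endpoint to a unit vector on the sphere (x = cos φ cos λ, y = cos φ sin λ, z = sin φ).
The central angle between the endpoints is δ = arccos(p₁·p₂) ≈ 2.302 rad (131.9°).
Interpolate at f = 0.72 with slerp weights a = sin((1−f)δ)/sin δ ≈ 0.807, b = sin(fδ)/sin δ ≈ 1.338.
p = a·p₁ + b·p₂ ≈ (0.140, 0.394, 0.908); φ = arcsin(p_z) ≈ 65.28°, λ = atan2(p_y, p_x) ≈ 70.46°.

≈ lat 65°N, lon 70°E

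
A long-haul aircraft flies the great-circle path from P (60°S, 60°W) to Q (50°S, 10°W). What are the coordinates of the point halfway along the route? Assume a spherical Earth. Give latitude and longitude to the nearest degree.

≈ (58°S, 32°W)

Convert each endpoint to a unit vector on the sphere (x = cos φ cos λ, y = cos φ sin λ, z = sin φ).
The central angle between the endpoints is δ = arccos(p₁·p₂) ≈ 0.516 rad (29.5°).
Interpolate at f = 1/2 with slerp weights a = sin((1−f)δ)/sin δ ≈ 0.517, b = sin(fδ)/sin δ ≈ 0.517.
p = a·p₁ + b·p₂ ≈ (0.457, -0.282, -0.844); φ = arcsin(p_z) ≈ -57.56°, λ = atan2(p_y, p_x) ≈ -31.67°.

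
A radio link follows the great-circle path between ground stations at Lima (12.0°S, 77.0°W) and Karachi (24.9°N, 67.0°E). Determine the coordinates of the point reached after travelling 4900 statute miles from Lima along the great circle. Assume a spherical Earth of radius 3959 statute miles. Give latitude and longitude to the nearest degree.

≈ 20°N, 13°W

From cos δ = sin φ₁ sin φ₂ + cos φ₁ cos φ₂ cos Δλ, the central angle is δ ≈ 2.507 rad (143.6°). The total great-circle distance is δ·R ≈ 2.507 × 3959 ≈ 9925 mi, so the target fraction is f = 4900/9925 ≈ 0.494.
Interpolate at f ≈ 0.494 with slerp weights a = sin((1−f)δ)/sin δ ≈ 1.611, b = sin(fδ)/sin δ ≈ 1.594.
p = a·p₁ + b·p₂ ≈ (0.919, -0.204, 0.336); φ = arcsin(p_z) ≈ 19.65°, λ = atan2(p_y, p_x) ≈ -12.52°.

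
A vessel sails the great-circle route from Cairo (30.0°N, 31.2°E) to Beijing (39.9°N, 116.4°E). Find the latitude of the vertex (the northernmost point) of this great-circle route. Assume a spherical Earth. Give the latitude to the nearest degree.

≈ 44°N

The great circle lies in the plane with unit normal n̂ = (p₁ × p₂)/|p₁ × p₂|.
Here n̂_z ≈ +0.715; the vertex latitude is φ_max = arccos|n̂_z| ≈ 44.4°.
Check via Clairaut: cos φ_max = |cos φ₁| · sin C = cos(30.0°)·sin(55.6°) ≈ 0.715, again giving ≈ 44.4°.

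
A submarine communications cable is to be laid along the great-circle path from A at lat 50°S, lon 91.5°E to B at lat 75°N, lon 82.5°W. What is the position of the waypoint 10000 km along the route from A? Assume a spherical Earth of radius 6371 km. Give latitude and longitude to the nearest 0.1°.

≈ lat 39.8°N, lon 86.7°E

From cos δ = sin φ₁ sin φ₂ + cos φ₁ cos φ₂ cos Δλ, the central angle is δ ≈ 2.703 rad (154.9°). The total great-circle distance is δ·R ≈ 2.703 × 6371 ≈ 17222 km, so the target fraction is f = 10000/17222 ≈ 0.581.
Interpolate at f ≈ 0.581 with slerp weights a = sin((1−f)δ)/sin δ ≈ 2.134, b = sin(fδ)/sin δ ≈ 2.355.
p = a·p₁ + b·p₂ ≈ (0.044, 0.767, 0.641); φ = arcsin(p_z) ≈ 39.83°, λ = atan2(p_y, p_x) ≈ 86.74°.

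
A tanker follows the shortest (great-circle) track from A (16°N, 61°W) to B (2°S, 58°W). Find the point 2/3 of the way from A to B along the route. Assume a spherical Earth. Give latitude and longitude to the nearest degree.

≈ (4°N, 59°W)

From cos δ = sin φ₁ sin φ₂ + cos φ₁ cos φ₂ cos Δλ, the central angle is δ ≈ 0.318 rad (18.2°).
Interpolate at f = 2/3 with slerp weights a = sin((1−f)δ)/sin δ ≈ 0.338, b = sin(fδ)/sin δ ≈ 0.673.
p = a·p₁ + b·p₂ ≈ (0.514, -0.855, 0.070); φ = arcsin(p_z) ≈ 4.00°, λ = atan2(p_y, p_x) ≈ -58.98°.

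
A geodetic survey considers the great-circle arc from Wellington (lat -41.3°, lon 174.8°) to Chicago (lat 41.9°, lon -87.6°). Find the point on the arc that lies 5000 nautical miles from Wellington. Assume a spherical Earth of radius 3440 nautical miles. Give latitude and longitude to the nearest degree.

≈ lat 18°, lon -121°

Convert each endpoint to a unit vector on the sphere (x = cos φ cos λ, y = cos φ sin λ, z = sin φ).
The central angle between the endpoints is δ = arccos(p₁·p₂) ≈ 2.111 rad (121.0°). The total great-circle distance is δ·R ≈ 2.111 × 3440 ≈ 7264 nmi, so the target fraction is f = 5000/7264 ≈ 0.688.
Interpolate at f ≈ 0.688 with slerp weights a = sin((1−f)δ)/sin δ ≈ 0.713, b = sin(fδ)/sin δ ≈ 1.158.
p = a·p₁ + b·p₂ ≈ (-0.498, -0.813, 0.303); φ = arcsin(p_z) ≈ 17.63°, λ = atan2(p_y, p_x) ≈ -121.47°.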